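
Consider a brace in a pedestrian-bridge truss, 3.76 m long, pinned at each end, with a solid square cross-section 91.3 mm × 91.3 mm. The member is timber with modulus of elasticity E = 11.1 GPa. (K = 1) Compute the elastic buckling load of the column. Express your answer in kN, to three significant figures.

P_cr ≈ 44.9 kN

I = a⁴/12 = 91.3⁴/12 = 5.790×10^6 mm⁴
I = 5.790×10^6 mm⁴ = 5.790×10^-6 m⁴
Effective length L_e = K·L = 1 × 3.76 = 3.760 m
P_cr = π²EI / L_e² = π² × 11.1×10⁹ × 5.790×10^-6 / 3.760² = 4.487×10^4 N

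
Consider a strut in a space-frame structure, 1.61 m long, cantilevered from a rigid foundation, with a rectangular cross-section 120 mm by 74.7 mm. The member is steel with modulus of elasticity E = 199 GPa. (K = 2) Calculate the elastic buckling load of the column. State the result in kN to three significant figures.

P_cr ≈ 790 kN

Buckling occurs about the weak axis: I_min = h·b³/12 with b = 74.7 mm (the shorter side).
I_min = 120×74.7³/12 = 4.168×10^6 mm⁴
I = 4.168×10^6 mm⁴ = 4.168×10^-6 m⁴
Effective length L_e = K·L = 2 × 1.61 = 3.220 m
P_cr = π²EI / L_e² = π² × 199×10⁹ × 4.168×10^-6 / 3.220² = 7.896×10^5 N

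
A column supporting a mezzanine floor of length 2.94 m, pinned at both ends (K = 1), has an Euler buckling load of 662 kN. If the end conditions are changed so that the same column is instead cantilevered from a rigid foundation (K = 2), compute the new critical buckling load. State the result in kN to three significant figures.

P_cr ∝ 1/K², so P_cr,new = P_cr,old × (K_old/K_new)² = 662 × (1/2)²
= 662 × 0.2500 = 166 kN

P_cr ≈ 166 kN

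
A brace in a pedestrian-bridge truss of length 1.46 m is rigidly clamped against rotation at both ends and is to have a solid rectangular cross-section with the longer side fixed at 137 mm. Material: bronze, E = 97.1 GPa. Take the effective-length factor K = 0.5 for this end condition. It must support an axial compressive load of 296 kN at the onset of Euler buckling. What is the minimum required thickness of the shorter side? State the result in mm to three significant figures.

b ≈ 24.3 mm

L_e = K·L = 0.5 × 1.46 = 0.7300 m
Required I = P_cr·L_e²/(π²E) = 2.960×10^5 × 0.7300² / (π² × 9.71×10^10) = 1.646×10^-7 m⁴
I_req = 1.646×10^5 mm⁴
Rectangle, weak axis: I_min = h·b³/12 with h = 137 mm fixed  ⇒  b = (12I/h)^(1/3) = 24.3 mm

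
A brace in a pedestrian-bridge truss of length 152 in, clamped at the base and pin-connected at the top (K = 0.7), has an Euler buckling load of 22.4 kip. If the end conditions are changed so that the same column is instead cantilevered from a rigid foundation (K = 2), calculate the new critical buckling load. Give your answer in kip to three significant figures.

P_cr ≈ 2.74 kip

P_cr ∝ 1/K², so P_cr,new = P_cr,old × (K_old/K_new)² = 22.4 × (0.7/2)²
= 22.4 × 0.1225 = 2.74 kip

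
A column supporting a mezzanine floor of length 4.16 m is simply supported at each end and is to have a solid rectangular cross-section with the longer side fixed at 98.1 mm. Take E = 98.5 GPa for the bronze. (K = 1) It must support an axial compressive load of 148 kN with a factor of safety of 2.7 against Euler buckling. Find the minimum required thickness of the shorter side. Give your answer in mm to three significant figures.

b ≈ 95.5 mm

Required P_cr = n·P = 2.7 × 148 = 399.6 kN
L_e = K·L = 1 × 4.16 = 4.160 m
Required I = P_cr·L_e²/(π²E) = 3.996×10^5 × 4.160² / (π² × 9.85×10^10) = 7.113×10^-6 m⁴
I_req = 7.113×10^6 mm⁴
Rectangle, weak axis: I_min = h·b³/12 with h = 98.1 mm fixed  ⇒  b = (12I/h)^(1/3) = 95.5 mm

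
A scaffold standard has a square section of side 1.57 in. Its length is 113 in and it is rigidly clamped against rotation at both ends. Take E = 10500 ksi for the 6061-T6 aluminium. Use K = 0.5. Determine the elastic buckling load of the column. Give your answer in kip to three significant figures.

I = a⁴/12 = 1.57⁴/12 = 0.5063 in⁴
Effective length L_e = K·L = 0.5 × 113 = 56.50 in
P_cr = π²EI / L_e² = π² × 10500×10³ × 0.5063 / 56.50² = 1.644×10^4 lb

P_cr ≈ 16.4 kip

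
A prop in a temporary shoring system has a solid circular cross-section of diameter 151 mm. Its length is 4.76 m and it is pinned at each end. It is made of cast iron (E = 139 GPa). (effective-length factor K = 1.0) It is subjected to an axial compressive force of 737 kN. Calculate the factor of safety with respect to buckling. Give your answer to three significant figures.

n ≈ 2.10

I = πd⁴/64 = π×151⁴/64 = 2.552×10^7 mm⁴
I = 2.552×10^7 mm⁴ = 2.552×10^-5 m⁴
Effective length L_e = K·L = 1 × 4.76 = 4.760 m
P_cr = π²EI / L_e² = π² × 139×10⁹ × 2.552×10^-5 / 4.760² = 1.545×10^6 N
Factor of safety n = P_cr / P = 1545.2 / 737 = 2.10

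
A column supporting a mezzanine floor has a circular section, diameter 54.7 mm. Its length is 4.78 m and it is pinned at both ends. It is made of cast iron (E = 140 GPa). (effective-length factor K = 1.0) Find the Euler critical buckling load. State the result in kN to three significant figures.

I = πd⁴/64 = π×54.7⁴/64 = 4.395×10^5 mm⁴
I = 4.395×10^5 mm⁴ = 4.395×10^-7 m⁴
Effective length L_e = K·L = 1 × 4.78 = 4.780 m
P_cr = π²EI / L_e² = π² × 140×10⁹ × 4.395×10^-7 / 4.780² = 2.658×10^4 N

P_cr ≈ 26.6 kN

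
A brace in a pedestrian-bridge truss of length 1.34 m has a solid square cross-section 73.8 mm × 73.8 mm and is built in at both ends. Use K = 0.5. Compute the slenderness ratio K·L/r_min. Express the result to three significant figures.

λ ≈ 31.4

I = a⁴/12 = 73.8⁴/12 = 2.472×10^6 mm⁴
A = 5.446×10^3 mm²;  r_min = √(I/A) = √(2.472×10^6/5.446×10^3) = 21.30 mm
L_e = K·L = 0.5 × 1.34 m = 0.6700 m = 670.00 mm
λ = L_e / r_min = 670.00 / 21.30 = 31.4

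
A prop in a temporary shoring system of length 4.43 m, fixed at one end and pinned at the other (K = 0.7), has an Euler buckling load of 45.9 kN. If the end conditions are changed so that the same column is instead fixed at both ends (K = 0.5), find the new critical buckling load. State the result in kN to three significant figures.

P_cr ∝ 1/K², so P_cr,new = P_cr,old × (K_old/K_new)² = 45.9 × (0.7/0.5)²
= 45.9 × 1.960 = 90.0 kN

P_cr ≈ 90.0 kN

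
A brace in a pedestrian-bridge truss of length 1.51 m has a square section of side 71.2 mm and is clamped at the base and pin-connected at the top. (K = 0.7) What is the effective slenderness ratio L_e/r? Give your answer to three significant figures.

λ ≈ 51.4

For a square r = a/√12 = 71.2/√12 = 20.55 mm
L_e = K·L = 0.7 × 1.51 m = 1.057 m = 1057.0 mm
λ = L_e / r_min = 1057.0 / 20.55 = 51.4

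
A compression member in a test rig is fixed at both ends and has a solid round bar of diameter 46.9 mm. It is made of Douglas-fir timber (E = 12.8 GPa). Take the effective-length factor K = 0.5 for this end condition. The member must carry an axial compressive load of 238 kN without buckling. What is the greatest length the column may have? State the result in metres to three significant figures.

L_max ≈ 0.710 m

I = πd⁴/64 = π×46.9⁴/64 = 2.375×10^5 mm⁴
I = 2.375×10^-7 m⁴
At the buckling limit P_cr = P = 2.380×10^5 N
From P_cr = π²EI/(K·L)²:  L = (1/K)·√(π²EI/P_cr) = (1/0.5)·√(π²×1.28×10^10×2.375×10^-7/2.380×10^5)
L = 0.710 m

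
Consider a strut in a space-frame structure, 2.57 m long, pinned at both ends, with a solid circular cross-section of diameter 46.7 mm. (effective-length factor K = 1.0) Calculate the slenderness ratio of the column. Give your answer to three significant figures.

λ ≈ 220

For a solid circle r = d/4 = 46.7/4 = 11.68 mm
L_e = K·L = 1 × 2.57 m = 2.570 m = 2570.0 mm
λ = L_e / r_min = 2570.0 / 11.68 = 220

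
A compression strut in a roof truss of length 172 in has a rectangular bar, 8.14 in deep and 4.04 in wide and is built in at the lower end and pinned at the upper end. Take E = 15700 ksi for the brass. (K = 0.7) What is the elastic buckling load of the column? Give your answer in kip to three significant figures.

Buckling occurs about the weak axis: I_min = h·b³/12 with b = 4.04 in (the shorter side).
I_min = 8.14×4.04³/12 = 44.73 in⁴
Effective length L_e = K·L = 0.7 × 172 = 120.4 in
P_cr = π²EI / L_e² = π² × 15700×10³ × 44.73 / 120.4² = 4.781×10^5 lb

P_cr ≈ 478 kip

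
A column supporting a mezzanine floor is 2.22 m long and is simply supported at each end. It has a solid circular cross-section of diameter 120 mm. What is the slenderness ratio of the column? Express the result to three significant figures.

For a solid circle r = d/4 = 120/4 = 30.00 mm
L_e = K·L = 1 × 2.22 m = 2.220 m = 2220.0 mm
λ = L_e / r_min = 2220.0 / 30.00 = 74.0

λ ≈ 74.0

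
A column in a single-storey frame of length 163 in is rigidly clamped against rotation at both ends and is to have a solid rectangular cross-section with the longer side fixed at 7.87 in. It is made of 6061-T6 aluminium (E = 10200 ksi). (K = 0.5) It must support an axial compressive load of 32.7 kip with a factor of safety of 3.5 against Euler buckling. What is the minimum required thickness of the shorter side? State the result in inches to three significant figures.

Required P_cr = n·P = 3.5 × 32.7 = 114.5 kip
L_e = K·L = 0.5 × 163 = 81.50 in
Required I = P_cr·L_e²/(π²E) = 1.145×10^5 × 81.50² / (π² × 1.02×10^7) = 7.551 in⁴
Rectangle, weak axis: I_min = h·b³/12 with h = 7.87 in fixed  ⇒  b = (12I/h)^(1/3) = 2.26 in

b ≈ 2.26 in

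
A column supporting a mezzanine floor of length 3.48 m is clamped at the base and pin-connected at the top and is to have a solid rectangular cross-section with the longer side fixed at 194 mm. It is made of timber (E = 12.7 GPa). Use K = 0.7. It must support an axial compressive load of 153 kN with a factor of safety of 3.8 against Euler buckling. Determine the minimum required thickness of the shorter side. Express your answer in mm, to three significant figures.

b ≈ 119 mm

Required P_cr = n·P = 3.8 × 153 = 581.4 kN
L_e = K·L = 0.7 × 3.48 = 2.436 m
Required I = P_cr·L_e²/(π²E) = 5.814×10^5 × 2.436² / (π² × 1.27×10^10) = 2.752×10^-5 m⁴
I_req = 2.752×10^7 mm⁴
Rectangle, weak axis: I_min = h·b³/12 with h = 194 mm fixed  ⇒  b = (12I/h)^(1/3) = 119 mm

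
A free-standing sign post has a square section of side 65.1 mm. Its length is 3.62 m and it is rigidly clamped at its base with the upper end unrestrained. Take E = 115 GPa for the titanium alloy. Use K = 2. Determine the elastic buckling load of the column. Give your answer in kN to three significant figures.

P_cr ≈ 32.4 kN

I = a⁴/12 = 65.1⁴/12 = 1.497×10^6 mm⁴
I = 1.497×10^6 mm⁴ = 1.497×10^-6 m⁴
Effective length L_e = K·L = 2 × 3.62 = 7.240 m
P_cr = π²EI / L_e² = π² × 115×10⁹ × 1.497×10^-6 / 7.240² = 3.241×10^4 N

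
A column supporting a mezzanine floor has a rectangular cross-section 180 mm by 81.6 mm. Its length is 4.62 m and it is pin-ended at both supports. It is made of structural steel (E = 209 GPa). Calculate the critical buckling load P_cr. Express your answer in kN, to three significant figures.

Buckling occurs about the weak axis: I_min = h·b³/12 with b = 81.6 mm (the shorter side).
I_min = 180×81.6³/12 = 8.150×10^6 mm⁴
I = 8.150×10^6 mm⁴ = 8.150×10^-6 m⁴
Effective length L_e = K·L = 1 × 4.62 = 4.620 m
P_cr = π²EI / L_e² = π² × 209×10⁹ × 8.150×10^-6 / 4.620² = 7.876×10^5 N

P_cr ≈ 788 kN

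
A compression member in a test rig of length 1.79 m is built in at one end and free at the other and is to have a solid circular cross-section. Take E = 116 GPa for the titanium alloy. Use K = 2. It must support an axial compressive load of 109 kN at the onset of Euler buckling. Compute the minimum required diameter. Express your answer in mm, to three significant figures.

L_e = K·L = 2 × 1.79 = 3.580 m
Required I = P_cr·L_e²/(π²E) = 1.090×10^5 × 3.580² / (π² × 1.16×10^11) = 1.220×10^-6 m⁴
I_req = 1.220×10^6 mm⁴
Solid circle: I = πd⁴/64  ⇒  d = (64I/π)^(1/4) = (64×1.220×10^6/π)^(1/4) = 70.6 mm

d ≈ 70.6 mm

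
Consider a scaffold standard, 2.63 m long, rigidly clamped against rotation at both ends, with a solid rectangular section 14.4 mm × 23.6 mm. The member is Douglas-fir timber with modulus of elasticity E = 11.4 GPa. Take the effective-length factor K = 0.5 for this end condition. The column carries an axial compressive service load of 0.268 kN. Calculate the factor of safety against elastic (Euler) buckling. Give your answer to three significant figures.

n ≈ 1.43

Buckling occurs about the weak axis: I_min = h·b³/12 with b = 14.4 mm (the shorter side).
I_min = 23.6×14.4³/12 = 5.872×10^3 mm⁴
I = 5.872×10^3 mm⁴ = 5.872×10^-9 m⁴
Effective length L_e = K·L = 0.5 × 2.63 = 1.315 m
P_cr = π²EI / L_e² = π² × 11.4×10⁹ × 5.872×10^-9 / 1.315² = 382.1 N
Factor of safety n = P_cr / P = 0.38209 / 0.268 = 1.43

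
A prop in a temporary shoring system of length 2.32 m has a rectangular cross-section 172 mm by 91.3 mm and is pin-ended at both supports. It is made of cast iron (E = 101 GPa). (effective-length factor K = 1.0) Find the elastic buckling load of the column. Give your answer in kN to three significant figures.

Buckling occurs about the weak axis: I_min = h·b³/12 with b = 91.3 mm (the shorter side).
I_min = 172×91.3³/12 = 1.091×10^7 mm⁴
I = 1.091×10^7 mm⁴ = 1.091×10^-5 m⁴
Effective length L_e = K·L = 1 × 2.32 = 2.320 m
P_cr = π²EI / L_e² = π² × 101×10⁹ × 1.091×10^-5 / 2.320² = 2.020×10^6 N

P_cr ≈ 2020 kN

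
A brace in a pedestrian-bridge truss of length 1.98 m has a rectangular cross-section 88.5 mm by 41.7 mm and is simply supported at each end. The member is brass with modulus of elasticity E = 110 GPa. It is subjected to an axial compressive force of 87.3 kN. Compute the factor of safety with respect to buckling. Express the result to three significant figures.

n ≈ 1.70

Buckling occurs about the weak axis: I_min = h·b³/12 with b = 41.7 mm (the shorter side).
I_min = 88.5×41.7³/12 = 5.348×10^5 mm⁴
I = 5.348×10^5 mm⁴ = 5.348×10^-7 m⁴
Effective length L_e = K·L = 1 × 1.98 = 1.980 m
P_cr = π²EI / L_e² = π² × 110×10⁹ × 5.348×10^-7 / 1.980² = 1.481×10^5 N
Factor of safety n = P_cr / P = 148.09 / 87.3 = 1.70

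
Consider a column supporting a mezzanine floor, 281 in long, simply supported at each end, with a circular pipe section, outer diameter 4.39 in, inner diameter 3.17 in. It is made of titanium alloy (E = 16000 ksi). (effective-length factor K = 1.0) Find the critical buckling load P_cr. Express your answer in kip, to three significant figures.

P_cr ≈ 26.5 kip

d_o = 4.39 in, d_i = 3.17 in
I = π(d_o⁴ − d_i⁴)/64 = π(4.39⁴ − 3.170⁴)/64 = 13.27 in⁴
Effective length L_e = K·L = 1 × 281 = 281.0 in
P_cr = π²EI / L_e² = π² × 16000×10³ × 13.27 / 281.0² = 2.655×10^4 lb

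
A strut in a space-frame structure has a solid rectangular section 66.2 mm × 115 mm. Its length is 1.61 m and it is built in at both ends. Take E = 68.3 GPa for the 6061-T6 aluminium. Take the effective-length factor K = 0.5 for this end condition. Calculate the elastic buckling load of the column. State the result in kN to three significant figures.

Buckling occurs about the weak axis: I_min = h·b³/12 with b = 66.2 mm (the shorter side).
I_min = 115×66.2³/12 = 2.780×10^6 mm⁴
I = 2.780×10^6 mm⁴ = 2.780×10^-6 m⁴
Effective length L_e = K·L = 0.5 × 1.61 = 0.8050 m
P_cr = π²EI / L_e² = π² × 68.3×10⁹ × 2.780×10^-6 / 0.8050² = 2.892×10^6 N

P_cr ≈ 2890 kN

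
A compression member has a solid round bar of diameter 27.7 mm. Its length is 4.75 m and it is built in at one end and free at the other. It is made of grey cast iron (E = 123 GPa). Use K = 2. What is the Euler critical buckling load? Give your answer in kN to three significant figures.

I = πd⁴/64 = π×27.7⁴/64 = 2.890×10^4 mm⁴
I = 2.890×10^4 mm⁴ = 2.890×10^-8 m⁴
Effective length L_e = K·L = 2 × 4.75 = 9.500 m
P_cr = π²EI / L_e² = π² × 123×10⁹ × 2.890×10^-8 / 9.500² = 388.7 N

P_cr ≈ 0.389 kN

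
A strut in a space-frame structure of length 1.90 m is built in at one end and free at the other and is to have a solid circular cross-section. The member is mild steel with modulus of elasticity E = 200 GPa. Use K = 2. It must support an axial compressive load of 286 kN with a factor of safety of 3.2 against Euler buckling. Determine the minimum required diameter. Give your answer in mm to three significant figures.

Required P_cr = n·P = 3.2 × 286 = 915.2 kN
L_e = K·L = 2 × 1.90 = 3.800 m
Required I = P_cr·L_e²/(π²E) = 9.152×10^5 × 3.800² / (π² × 2.00×10^11) = 6.695×10^-6 m⁴
I_req = 6.695×10^6 mm⁴
Solid circle: I = πd⁴/64  ⇒  d = (64I/π)^(1/4) = (64×6.695×10^6/π)^(1/4) = 108 mm

d ≈ 108 mm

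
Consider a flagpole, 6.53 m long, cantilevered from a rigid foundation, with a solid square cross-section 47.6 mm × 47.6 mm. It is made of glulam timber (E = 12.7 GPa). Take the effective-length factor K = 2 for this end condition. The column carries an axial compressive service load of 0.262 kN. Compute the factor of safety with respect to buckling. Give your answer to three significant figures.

I = a⁴/12 = 47.6⁴/12 = 4.278×10^5 mm⁴
I = 4.278×10^5 mm⁴ = 4.278×10^-7 m⁴
Effective length L_e = K·L = 2 × 6.53 = 13.06 m
P_cr = π²EI / L_e² = π² × 12.7×10⁹ × 4.278×10^-7 / 13.06² = 314.4 N
Factor of safety n = P_cr / P = 0.31439 / 0.262 = 1.20

n ≈ 1.20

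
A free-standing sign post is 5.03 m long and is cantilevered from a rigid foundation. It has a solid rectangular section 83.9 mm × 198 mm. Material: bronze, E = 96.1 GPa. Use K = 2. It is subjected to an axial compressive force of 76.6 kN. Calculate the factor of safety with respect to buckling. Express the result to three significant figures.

Buckling occurs about the weak axis: I_min = h·b³/12 with b = 83.9 mm (the shorter side).
I_min = 198×83.9³/12 = 9.745×10^6 mm⁴
I = 9.745×10^6 mm⁴ = 9.745×10^-6 m⁴
Effective length L_e = K·L = 2 × 5.03 = 10.06 m
P_cr = π²EI / L_e² = π² × 96.1×10⁹ × 9.745×10^-6 / 10.06² = 9.133×10^4 N
Factor of safety n = P_cr / P = 91.327 / 76.6 = 1.19

n ≈ 1.19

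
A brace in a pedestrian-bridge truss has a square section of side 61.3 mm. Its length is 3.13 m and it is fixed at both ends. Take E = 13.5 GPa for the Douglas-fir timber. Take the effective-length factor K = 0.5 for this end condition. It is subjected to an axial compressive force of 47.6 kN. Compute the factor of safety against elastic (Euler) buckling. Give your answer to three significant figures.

I = a⁴/12 = 61.3⁴/12 = 1.177×10^6 mm⁴
I = 1.177×10^6 mm⁴ = 1.177×10^-6 m⁴
Effective length L_e = K·L = 0.5 × 3.13 = 1.565 m
P_cr = π²EI / L_e² = π² × 13.5×10⁹ × 1.177×10^-6 / 1.565² = 6.401×10^4 N
Factor of safety n = P_cr / P = 64.013 / 47.6 = 1.34

n ≈ 1.34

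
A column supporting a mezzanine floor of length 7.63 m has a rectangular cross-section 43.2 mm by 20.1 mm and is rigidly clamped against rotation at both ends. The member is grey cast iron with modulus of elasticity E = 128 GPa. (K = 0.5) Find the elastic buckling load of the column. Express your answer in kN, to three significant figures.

Buckling occurs about the weak axis: I_min = h·b³/12 with b = 20.1 mm (the shorter side).
I_min = 43.2×20.1³/12 = 2.923×10^4 mm⁴
I = 2.923×10^4 mm⁴ = 2.923×10^-8 m⁴
Effective length L_e = K·L = 0.5 × 7.63 = 3.815 m
P_cr = π²EI / L_e² = π² × 128×10⁹ × 2.923×10^-8 / 3.815² = 2.538×10^3 N

P_cr ≈ 2.54 kN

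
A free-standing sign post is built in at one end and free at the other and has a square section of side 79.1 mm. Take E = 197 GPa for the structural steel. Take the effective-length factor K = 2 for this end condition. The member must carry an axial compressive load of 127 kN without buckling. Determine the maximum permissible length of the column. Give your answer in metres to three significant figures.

I = a⁴/12 = 79.1⁴/12 = 3.262×10^6 mm⁴
I = 3.262×10^-6 m⁴
At the buckling limit P_cr = P = 1.270×10^5 N
From P_cr = π²EI/(K·L)²:  L = (1/K)·√(π²EI/P_cr) = (1/2)·√(π²×1.97×10^11×3.262×10^-6/1.270×10^5)
L = 3.53 m

L_max ≈ 3.53 m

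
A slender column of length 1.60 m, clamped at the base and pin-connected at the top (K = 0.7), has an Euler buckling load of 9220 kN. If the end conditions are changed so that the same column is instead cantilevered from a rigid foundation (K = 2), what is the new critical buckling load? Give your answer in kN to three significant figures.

P_cr ≈ 1130 kN

P_cr ∝ 1/K², so P_cr,new = P_cr,old × (K_old/K_new)² = 9220 × (0.7/2)²
= 9220 × 0.1225 = 1130 kN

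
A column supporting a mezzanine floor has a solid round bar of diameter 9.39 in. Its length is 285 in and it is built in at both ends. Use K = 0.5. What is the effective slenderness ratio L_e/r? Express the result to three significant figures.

λ ≈ 60.7

For a solid circle r = d/4 = 9.39/4 = 2.348 in
L_e = K·L = 0.5 × 285 = 142.5 in
λ = L_e / r_min = 142.50 / 2.348 = 60.7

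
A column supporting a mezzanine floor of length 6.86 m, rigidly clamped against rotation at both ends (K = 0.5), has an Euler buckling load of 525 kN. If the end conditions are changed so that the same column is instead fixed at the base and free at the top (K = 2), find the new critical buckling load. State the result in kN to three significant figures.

P_cr ∝ 1/K², so P_cr,new = P_cr,old × (K_old/K_new)² = 525 × (0.5/2)²
= 525 × 0.06250 = 32.8 kN

P_cr ≈ 32.8 kN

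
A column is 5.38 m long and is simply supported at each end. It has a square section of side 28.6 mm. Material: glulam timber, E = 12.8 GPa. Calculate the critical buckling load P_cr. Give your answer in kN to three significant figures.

P_cr ≈ 0.243 kN

I = a⁴/12 = 28.6⁴/12 = 5.575×10^4 mm⁴
I = 5.575×10^4 mm⁴ = 5.575×10^-8 m⁴
Effective length L_e = K·L = 1 × 5.38 = 5.380 m
P_cr = π²EI / L_e² = π² × 12.8×10⁹ × 5.575×10^-8 / 5.380² = 243.3 N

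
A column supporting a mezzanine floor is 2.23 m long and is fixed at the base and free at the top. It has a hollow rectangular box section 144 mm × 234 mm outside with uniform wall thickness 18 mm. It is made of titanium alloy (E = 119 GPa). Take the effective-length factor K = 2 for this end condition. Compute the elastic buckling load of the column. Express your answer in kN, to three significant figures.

P_cr ≈ 2210 kN

Inner dimensions: h_i = 234 − 2×18 = 198.0 mm, b_i = 144 − 2×18 = 108.0 mm
Weak-axis I_min = (h_o·b_o³ − h_i·b_i³)/12 with b_o = 144, b_i = 108.0 mm (shorter outer/inner sides).
I_min = (234×144³ − 198.0×108.0³)/12 = 3.744×10^7 mm⁴
I = 3.744×10^7 mm⁴ = 3.744×10^-5 m⁴
Effective length L_e = K·L = 2 × 2.23 = 4.460 m
P_cr = π²EI / L_e² = π² × 119×10⁹ × 3.744×10^-5 / 4.460² = 2.211×10^6 N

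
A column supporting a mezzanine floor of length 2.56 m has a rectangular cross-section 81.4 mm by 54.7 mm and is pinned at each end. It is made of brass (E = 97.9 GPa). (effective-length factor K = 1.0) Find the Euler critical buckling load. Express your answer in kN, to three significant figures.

P_cr ≈ 164 kN

Buckling occurs about the weak axis: I_min = h·b³/12 with b = 54.7 mm (the shorter side).
I_min = 81.4×54.7³/12 = 1.110×10^6 mm⁴
I = 1.110×10^6 mm⁴ = 1.110×10^-6 m⁴
Effective length L_e = K·L = 1 × 2.56 = 2.560 m
P_cr = π²EI / L_e² = π² × 97.9×10⁹ × 1.110×10^-6 / 2.560² = 1.637×10^5 N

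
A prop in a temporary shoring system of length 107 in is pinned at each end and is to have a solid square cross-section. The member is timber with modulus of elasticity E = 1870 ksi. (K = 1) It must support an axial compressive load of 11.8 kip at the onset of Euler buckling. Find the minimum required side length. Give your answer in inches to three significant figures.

a ≈ 3.06 in

L_e = K·L = 1 × 107 = 107.0 in
Required I = P_cr·L_e²/(π²E) = 1.180×10^4 × 107.0² / (π² × 1.87×10^6) = 7.320 in⁴
Solid square: I = a⁴/12  ⇒  a = (12I)^(1/4) = (12×7.320)^(1/4) = 3.06 in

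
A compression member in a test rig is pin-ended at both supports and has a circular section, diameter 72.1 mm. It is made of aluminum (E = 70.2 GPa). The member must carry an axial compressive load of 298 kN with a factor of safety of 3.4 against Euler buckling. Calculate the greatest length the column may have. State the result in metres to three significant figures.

I = πd⁴/64 = π×72.1⁴/64 = 1.327×10^6 mm⁴
I = 1.327×10^-6 m⁴
Required critical load P_cr = n·P = 3.4 × 298 = 1013 kN = 1.013×10^6 N
From P_cr = π²EI/(K·L)²:  L = (1/K)·√(π²EI/P_cr) = (1/1)·√(π²×7.02×10^10×1.327×10^-6/1.013×10^6)
L = 0.952 m

L_max ≈ 0.952 m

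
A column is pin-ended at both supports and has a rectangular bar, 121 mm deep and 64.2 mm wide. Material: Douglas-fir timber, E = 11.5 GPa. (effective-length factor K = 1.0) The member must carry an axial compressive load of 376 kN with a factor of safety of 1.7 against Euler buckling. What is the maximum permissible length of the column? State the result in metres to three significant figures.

L_max ≈ 0.688 m

Buckling occurs about the weak axis: I_min = h·b³/12 with b = 64.2 mm (the shorter side).
I_min = 121×64.2³/12 = 2.668×10^6 mm⁴
I = 2.668×10^-6 m⁴
Required critical load P_cr = n·P = 1.7 × 376 = 639.2 kN = 6.392×10^5 N
From P_cr = π²EI/(K·L)²:  L = (1/K)·√(π²EI/P_cr) = (1/1)·√(π²×1.15×10^10×2.668×10^-6/6.392×10^5)
L = 0.688 m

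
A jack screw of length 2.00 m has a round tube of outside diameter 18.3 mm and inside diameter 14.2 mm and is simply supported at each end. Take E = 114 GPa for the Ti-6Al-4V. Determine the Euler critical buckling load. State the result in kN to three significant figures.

d_o = 18.3 mm, d_i = 14.2 mm
I = π(d_o⁴ − d_i⁴)/64 = π(18.3⁴ − 14.20⁴)/64 = 3.509×10^3 mm⁴
I = 3.509×10^3 mm⁴ = 3.509×10^-9 m⁴
Effective length L_e = K·L = 1 × 2.00 = 2.000 m
P_cr = π²EI / L_e² = π² × 114×10⁹ × 3.509×10^-9 / 2.000² = 987.1 N

P_cr ≈ 0.987 kN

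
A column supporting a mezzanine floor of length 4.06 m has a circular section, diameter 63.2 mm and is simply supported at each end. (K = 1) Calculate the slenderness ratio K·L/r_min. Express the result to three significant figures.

λ ≈ 257

For a solid circle r = d/4 = 63.2/4 = 15.80 mm
L_e = K·L = 1 × 4.06 m = 4.060 m = 4060.0 mm
λ = L_e / r_min = 4060.0 / 15.80 = 257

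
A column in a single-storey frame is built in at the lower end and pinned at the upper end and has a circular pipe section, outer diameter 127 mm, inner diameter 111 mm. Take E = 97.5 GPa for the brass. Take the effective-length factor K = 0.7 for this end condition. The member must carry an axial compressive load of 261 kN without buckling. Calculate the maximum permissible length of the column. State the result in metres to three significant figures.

d_o = 127 mm, d_i = 111 mm
I = π(d_o⁴ − d_i⁴)/64 = π(127⁴ − 111.0⁴)/64 = 5.318×10^6 mm⁴
I = 5.318×10^-6 m⁴
At the buckling limit P_cr = P = 2.610×10^5 N
From P_cr = π²EI/(K·L)²:  L = (1/K)·√(π²EI/P_cr) = (1/0.7)·√(π²×9.75×10^10×5.318×10^-6/2.610×10^5)
L = 6.33 m

L_max ≈ 6.33 m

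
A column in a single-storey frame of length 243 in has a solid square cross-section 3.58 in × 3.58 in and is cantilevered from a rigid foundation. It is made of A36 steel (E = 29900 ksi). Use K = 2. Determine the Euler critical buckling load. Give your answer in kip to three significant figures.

P_cr ≈ 17.1 kip

I = a⁴/12 = 3.58⁴/12 = 13.69 in⁴
Effective length L_e = K·L = 2 × 243 = 486.0 in
P_cr = π²EI / L_e² = π² × 29900×10³ × 13.69 / 486.0² = 1.710×10^4 lb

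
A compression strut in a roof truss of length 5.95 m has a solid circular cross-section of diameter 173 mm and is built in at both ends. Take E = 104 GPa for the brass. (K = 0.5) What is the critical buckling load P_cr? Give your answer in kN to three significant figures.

P_cr ≈ 5100 kN

I = πd⁴/64 = π×173⁴/64 = 4.397×10^7 mm⁴
I = 4.397×10^7 mm⁴ = 4.397×10^-5 m⁴
Effective length L_e = K·L = 0.5 × 5.95 = 2.975 m
P_cr = π²EI / L_e² = π² × 104×10⁹ × 4.397×10^-5 / 2.975² = 5.099×10^6 N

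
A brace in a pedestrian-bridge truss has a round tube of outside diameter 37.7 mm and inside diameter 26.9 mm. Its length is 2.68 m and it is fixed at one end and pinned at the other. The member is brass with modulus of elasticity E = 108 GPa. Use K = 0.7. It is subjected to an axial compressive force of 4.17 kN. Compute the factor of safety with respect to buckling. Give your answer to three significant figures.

n ≈ 5.34

d_o = 37.7 mm, d_i = 26.9 mm
I = π(d_o⁴ − d_i⁴)/64 = π(37.7⁴ − 26.90⁴)/64 = 7.346×10^4 mm⁴
I = 7.346×10^4 mm⁴ = 7.346×10^-8 m⁴
Effective length L_e = K·L = 0.7 × 2.68 = 1.876 m
P_cr = π²EI / L_e² = π² × 108×10⁹ × 7.346×10^-8 / 1.876² = 2.225×10^4 N
Factor of safety n = P_cr / P = 22.248 / 4.17 = 5.34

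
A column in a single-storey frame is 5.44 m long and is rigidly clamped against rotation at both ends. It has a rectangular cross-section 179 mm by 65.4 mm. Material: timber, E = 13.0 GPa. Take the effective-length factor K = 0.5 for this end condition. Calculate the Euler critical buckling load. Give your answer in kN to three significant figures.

Buckling occurs about the weak axis: I_min = h·b³/12 with b = 65.4 mm (the shorter side).
I_min = 179×65.4³/12 = 4.173×10^6 mm⁴
I = 4.173×10^6 mm⁴ = 4.173×10^-6 m⁴
Effective length L_e = K·L = 0.5 × 5.44 = 2.720 m
P_cr = π²EI / L_e² = π² × 13.0×10⁹ × 4.173×10^-6 / 2.720² = 7.236×10^4 N

P_cr ≈ 72.4 kN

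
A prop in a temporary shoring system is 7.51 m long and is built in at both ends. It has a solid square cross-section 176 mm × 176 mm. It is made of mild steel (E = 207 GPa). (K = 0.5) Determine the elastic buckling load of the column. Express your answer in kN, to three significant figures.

I = a⁴/12 = 176⁴/12 = 7.996×10^7 mm⁴
I = 7.996×10^7 mm⁴ = 7.996×10^-5 m⁴
Effective length L_e = K·L = 0.5 × 7.51 = 3.755 m
P_cr = π²EI / L_e² = π² × 207×10⁹ × 7.996×10^-5 / 3.755² = 1.159×10^7 N

P_cr ≈ 11600 kN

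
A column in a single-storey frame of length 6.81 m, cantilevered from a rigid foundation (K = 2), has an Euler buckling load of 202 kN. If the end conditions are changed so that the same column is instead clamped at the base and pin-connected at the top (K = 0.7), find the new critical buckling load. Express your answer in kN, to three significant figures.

P_cr ≈ 1650 kN

P_cr ∝ 1/K², so P_cr,new = P_cr,old × (K_old/K_new)² = 202 × (2/0.7)²
= 202 × 8.163 = 1650 kN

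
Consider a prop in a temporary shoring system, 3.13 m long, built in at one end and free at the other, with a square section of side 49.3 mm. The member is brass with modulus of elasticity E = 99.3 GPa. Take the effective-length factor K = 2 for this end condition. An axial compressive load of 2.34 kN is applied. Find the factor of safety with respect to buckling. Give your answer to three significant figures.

I = a⁴/12 = 49.3⁴/12 = 4.923×10^5 mm⁴
I = 4.923×10^5 mm⁴ = 4.923×10^-7 m⁴
Effective length L_e = K·L = 2 × 3.13 = 6.260 m
P_cr = π²EI / L_e² = π² × 99.3×10⁹ × 4.923×10^-7 / 6.260² = 1.231×10^4 N
Factor of safety n = P_cr / P = 12.311 / 2.34 = 5.26

n ≈ 5.26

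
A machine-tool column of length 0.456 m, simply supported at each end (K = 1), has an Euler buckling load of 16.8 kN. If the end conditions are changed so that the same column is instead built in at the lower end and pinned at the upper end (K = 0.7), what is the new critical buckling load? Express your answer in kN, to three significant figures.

P_cr ∝ 1/K², so P_cr,new = P_cr,old × (K_old/K_new)² = 16.8 × (1/0.7)²
= 16.8 × 2.041 = 34.3 kN

P_cr ≈ 34.3 kN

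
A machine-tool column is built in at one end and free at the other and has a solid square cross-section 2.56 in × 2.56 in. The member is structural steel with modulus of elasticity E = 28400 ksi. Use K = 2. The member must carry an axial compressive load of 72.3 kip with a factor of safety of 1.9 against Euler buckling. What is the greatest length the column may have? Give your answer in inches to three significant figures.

I = a⁴/12 = 2.56⁴/12 = 3.579 in⁴
Required critical load P_cr = n·P = 1.9 × 72.3 = 137.4 kip = 1.374×10^5 lb
From P_cr = π²EI/(K·L)²:  L = (1/K)·√(π²EI/P_cr) = (1/2)·√(π²×2.84×10^7×3.579/1.374×10^5)
L = 42.7 in

L_max ≈ 42.7 in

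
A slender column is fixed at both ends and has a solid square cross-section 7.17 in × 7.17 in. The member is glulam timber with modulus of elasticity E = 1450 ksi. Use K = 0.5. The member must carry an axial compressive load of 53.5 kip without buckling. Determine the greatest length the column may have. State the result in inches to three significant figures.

I = a⁴/12 = 7.17⁴/12 = 220.2 in⁴
At the buckling limit P_cr = P = 5.350×10^4 lb
From P_cr = π²EI/(K·L)²:  L = (1/K)·√(π²EI/P_cr) = (1/0.5)·√(π²×1.45×10^6×220.2/5.350×10^4)
L = 485 in

L_max ≈ 485 in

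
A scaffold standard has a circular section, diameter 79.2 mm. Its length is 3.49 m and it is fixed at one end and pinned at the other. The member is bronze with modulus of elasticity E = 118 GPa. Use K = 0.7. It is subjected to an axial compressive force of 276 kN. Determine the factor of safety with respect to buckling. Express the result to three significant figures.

n ≈ 1.37

I = πd⁴/64 = π×79.2⁴/64 = 1.931×10^6 mm⁴
I = 1.931×10^6 mm⁴ = 1.931×10^-6 m⁴
Effective length L_e = K·L = 0.7 × 3.49 = 2.443 m
P_cr = π²EI / L_e² = π² × 118×10⁹ × 1.931×10^-6 / 2.443² = 3.769×10^5 N
Factor of safety n = P_cr / P = 376.88 / 276 = 1.37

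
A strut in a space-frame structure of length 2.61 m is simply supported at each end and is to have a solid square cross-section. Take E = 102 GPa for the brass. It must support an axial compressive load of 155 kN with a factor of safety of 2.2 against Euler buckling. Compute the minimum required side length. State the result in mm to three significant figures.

Required P_cr = n·P = 2.2 × 155 = 341.0 kN
L_e = K·L = 1 × 2.61 = 2.610 m
Required I = P_cr·L_e²/(π²E) = 3.410×10^5 × 2.610² / (π² × 1.02×10^11) = 2.307×10^-6 m⁴
I_req = 2.307×10^6 mm⁴
Solid square: I = a⁴/12  ⇒  a = (12I)^(1/4) = (12×2.307×10^6)^(1/4) = 72.5 mm

a ≈ 72.5 mm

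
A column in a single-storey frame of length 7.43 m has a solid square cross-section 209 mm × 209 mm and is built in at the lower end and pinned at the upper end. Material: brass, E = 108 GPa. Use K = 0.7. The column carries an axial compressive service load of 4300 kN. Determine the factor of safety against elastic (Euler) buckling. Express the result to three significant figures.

I = a⁴/12 = 209⁴/12 = 1.590×10^8 mm⁴
I = 1.590×10^8 mm⁴ = 1.590×10^-4 m⁴
Effective length L_e = K·L = 0.7 × 7.43 = 5.201 m
P_cr = π²EI / L_e² = π² × 108×10⁹ × 1.590×10^-4 / 5.201² = 6.265×10^6 N
Factor of safety n = P_cr / P = 6265.5 / 4300 = 1.46

n ≈ 1.46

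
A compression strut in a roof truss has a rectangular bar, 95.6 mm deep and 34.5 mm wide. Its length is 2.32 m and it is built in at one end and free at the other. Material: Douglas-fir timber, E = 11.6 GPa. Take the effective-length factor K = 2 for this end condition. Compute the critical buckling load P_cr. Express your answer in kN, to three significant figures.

Buckling occurs about the weak axis: I_min = h·b³/12 with b = 34.5 mm (the shorter side).
I_min = 95.6×34.5³/12 = 3.271×10^5 mm⁴
I = 3.271×10^5 mm⁴ = 3.271×10^-7 m⁴
Effective length L_e = K·L = 2 × 2.32 = 4.640 m
P_cr = π²EI / L_e² = π² × 11.6×10⁹ × 3.271×10^-7 / 4.640² = 1.740×10^3 N

P_cr ≈ 1.74 kN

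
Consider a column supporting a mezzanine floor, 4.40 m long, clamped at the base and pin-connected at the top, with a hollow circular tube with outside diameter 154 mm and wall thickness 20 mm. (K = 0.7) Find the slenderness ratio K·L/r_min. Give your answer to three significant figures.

λ ≈ 64.3

Inner diameter d_i = 154 − 2×20 = 114.0 mm
I = π(d_o⁴ − d_i⁴)/64 = π(154⁴ − 114.0⁴)/64 = 1.932×10^7 mm⁴
A = 8.419×10^3 mm²;  r_min = √(I/A) = √(1.932×10^7/8.419×10^3) = 47.90 mm
L_e = K·L = 0.7 × 4.40 m = 3.080 m = 3080.0 mm
λ = L_e / r_min = 3080.0 / 47.90 = 64.3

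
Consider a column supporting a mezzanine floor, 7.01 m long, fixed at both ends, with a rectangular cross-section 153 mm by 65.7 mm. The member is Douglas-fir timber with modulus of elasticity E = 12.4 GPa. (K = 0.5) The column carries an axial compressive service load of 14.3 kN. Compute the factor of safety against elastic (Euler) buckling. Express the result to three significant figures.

Buckling occurs about the weak axis: I_min = h·b³/12 with b = 65.7 mm (the shorter side).
I_min = 153×65.7³/12 = 3.616×10^6 mm⁴
I = 3.616×10^6 mm⁴ = 3.616×10^-6 m⁴
Effective length L_e = K·L = 0.5 × 7.01 = 3.505 m
P_cr = π²EI / L_e² = π² × 12.4×10⁹ × 3.616×10^-6 / 3.505² = 3.602×10^4 N
Factor of safety n = P_cr / P = 36.021 / 14.3 = 2.52

n ≈ 2.52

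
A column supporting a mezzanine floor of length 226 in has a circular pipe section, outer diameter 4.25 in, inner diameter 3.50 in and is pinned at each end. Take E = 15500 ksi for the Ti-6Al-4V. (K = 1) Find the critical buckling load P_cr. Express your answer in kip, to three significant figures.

d_o = 4.25 in, d_i = 3.50 in
I = π(d_o⁴ − d_i⁴)/64 = π(4.25⁴ − 3.500⁴)/64 = 8.649 in⁴
Effective length L_e = K·L = 1 × 226 = 226.0 in
P_cr = π²EI / L_e² = π² × 15500×10³ × 8.649 / 226.0² = 2.590×10^4 lb

P_cr ≈ 25.9 kip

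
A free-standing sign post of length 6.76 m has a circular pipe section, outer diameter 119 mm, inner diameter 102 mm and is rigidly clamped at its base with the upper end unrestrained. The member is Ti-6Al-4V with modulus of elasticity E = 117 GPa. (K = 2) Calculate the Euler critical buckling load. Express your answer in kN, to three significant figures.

d_o = 119 mm, d_i = 102 mm
I = π(d_o⁴ − d_i⁴)/64 = π(119⁴ − 102.0⁴)/64 = 4.530×10^6 mm⁴
I = 4.530×10^6 mm⁴ = 4.530×10^-6 m⁴
Effective length L_e = K·L = 2 × 6.76 = 13.52 m
P_cr = π²EI / L_e² = π² × 117×10⁹ × 4.530×10^-6 / 13.52² = 2.862×10^4 N

P_cr ≈ 28.6 kN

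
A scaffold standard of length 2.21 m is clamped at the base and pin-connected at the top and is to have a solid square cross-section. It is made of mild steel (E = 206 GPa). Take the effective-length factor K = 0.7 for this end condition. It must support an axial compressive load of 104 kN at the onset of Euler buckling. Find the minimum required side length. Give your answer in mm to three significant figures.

L_e = K·L = 0.7 × 2.21 = 1.547 m
Required I = P_cr·L_e²/(π²E) = 1.040×10^5 × 1.547² / (π² × 2.06×10^11) = 1.224×10^-7 m⁴
I_req = 1.224×10^5 mm⁴
Solid square: I = a⁴/12  ⇒  a = (12I)^(1/4) = (12×1.224×10^5)^(1/4) = 34.8 mm

a ≈ 34.8 mm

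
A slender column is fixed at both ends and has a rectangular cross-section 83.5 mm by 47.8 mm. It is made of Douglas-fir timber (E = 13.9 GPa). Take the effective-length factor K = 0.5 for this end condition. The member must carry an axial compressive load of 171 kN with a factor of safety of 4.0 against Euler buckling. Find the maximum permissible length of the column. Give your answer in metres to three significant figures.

Buckling occurs about the weak axis: I_min = h·b³/12 with b = 47.8 mm (the shorter side).
I_min = 83.5×47.8³/12 = 7.600×10^5 mm⁴
I = 7.600×10^-7 m⁴
Required critical load P_cr = n·P = 4.0 × 171 = 684.0 kN = 6.840×10^5 N
From P_cr = π²EI/(K·L)²:  L = (1/K)·√(π²EI/P_cr) = (1/0.5)·√(π²×1.39×10^10×7.600×10^-7/6.840×10^5)
L = 0.781 m

L_max ≈ 0.781 m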